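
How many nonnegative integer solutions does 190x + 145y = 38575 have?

7

gcd(190, 145) = 5  (190 = 1×145 + 45, 145 = 3×45 + 10, 45 = 4×10 + 5, 10 = 2×5).
Back-substituting, 190×(13) + 145×(-17) = 5.
Scale by 7715: one solution is (100295, -131155). Reduce x mod 29: (13, 249).
General: x = 13 + 29t, y = 249 - 38t.
x ≥ 0 ⇒ t ≥ 0; y ≥ 0 ⇒ t ≤ 6. So t ∈ [0, 6]: 7 solutions.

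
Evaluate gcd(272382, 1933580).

22

gcd(1933580, 272382):
  1933580 = 7*272382 + 26906
  272382 = 10*26906 + 3322
  26906 = 8*3322 + 330
  3322 = 10*330 + 22
  330 = 15*22
so gcd(1933580, 272382) = 22.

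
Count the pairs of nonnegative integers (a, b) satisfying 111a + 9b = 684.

gcd(111, 9) = 3  (111 = 12*9 + 3, 9 = 3*3).
Back-substituting, 111*(1) + 9*(-12) = 3.
Scale by 228: one solution is (228, -2736). Reduce a mod 3: (0, 76).
General: a = 0 + 3t, b = 76 - 37t.
a ≥ 0 ⇒ t ≥ 0; b ≥ 0 ⇒ t ≤ 2. So t ∈ [0, 2]: 3 solutions.

3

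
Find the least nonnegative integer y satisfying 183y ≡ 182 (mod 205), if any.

gcd(205, 183):
  205 = 1×183 + 22
  183 = 8×22 + 7
  22 = 3×7 + 1
  7 = 7×1
so gcd(205, 183) = 1.
1 divides 182, so solutions exist.
Back-substitute for Bézout coefficients:
  1 = 22 - 3×7
  ... = 183×(-28) + 205×(25)
So 183×(-28) ≡ 1 (mod 205); multiply by 182: y ≡ -5096 (mod 205).
Smallest nonnegative: y = -5096 mod 205 = 29.

29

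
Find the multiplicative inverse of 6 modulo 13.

11

gcd(13, 6):
  13 = 2×6 + 1
  6 = 6×1
so gcd(13, 6) = 1.
Back-substitute for Bézout coefficients:
  1 = 13 - 2×6
  ... = 6×(-2) + 13×(1)
So 6×-2 ≡ 1 (mod 13), and -2 mod 13 = 11.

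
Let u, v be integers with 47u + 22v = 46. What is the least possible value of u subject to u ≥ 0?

8

gcd(47, 22) = 1  (47 = 2·22 + 3, 22 = 7·3 + 1, 3 = 3·1).
1 divides 46, so solutions exist.
Back-substituting, 47·(-7) + 22·(15) = 1.
Scale by 46/1 = 46: (u₀, v₀) = (-322, 690).
General solution: u = -322 + 22t, v = 690 - 47t for integer t.
u ≥ 0: smallest is -322 mod 22 = 8 (at t = 15), with v = -15.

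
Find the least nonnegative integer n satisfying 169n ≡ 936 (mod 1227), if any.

gcd(1227, 169) = 1  (1227 = 7×169 + 44, 169 = 3×44 + 37, 44 = 1×37 + 7, 37 = 5×7 + 2, 7 = 3×2 + 1, 2 = 2×1).
1 divides 936, so solutions exist.
Back-substituting, 169×(-530) + 1227×(73) = 1.
So 169×(-530) ≡ 1 (mod 1227); multiply by 936: n ≡ -496080 (mod 1227).
Smallest nonnegative: n = -496080 mod 1227 = 855.

855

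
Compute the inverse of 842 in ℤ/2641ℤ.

643

gcd(2641, 842) = 1  (2641 = 3×842 + 115, 842 = 7×115 + 37, 115 = 3×37 + 4, 37 = 9×4 + 1, 4 = 4×1).
Back-substituting, 842×(643) + 2641×(-205) = 1.
So 842×643 ≡ 1 (mod 2641), and 643 mod 2641 = 643.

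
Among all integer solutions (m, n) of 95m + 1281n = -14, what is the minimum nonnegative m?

728

gcd(1281, 95):
  1281 = 13×95 + 46
  95 = 2×46 + 3
  46 = 15×3 + 1
  3 = 3×1
so gcd(1281, 95) = 1.
1 divides -14, so solutions exist.
Back-substitute for Bézout coefficients:
  1 = 46 - 15×3
  ... = 95×(-418) + 1281×(31)
Scale by -14/1 = -14: (m₀, n₀) = (5852, -434).
General solution: m = 5852 + 1281t, n = -434 - 95t for integer t.
m ≥ 0: smallest is 5852 mod 1281 = 728 (at t = -4), with n = -54.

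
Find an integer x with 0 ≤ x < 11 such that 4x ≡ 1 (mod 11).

3

gcd(11, 4) = 1.
By Bézout, 4·(3) + 11·(-1) = 1.
So 4·3 ≡ 1 (mod 11), and 3 mod 11 = 3.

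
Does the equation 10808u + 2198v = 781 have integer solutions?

no

gcd(10808, 2198) = 14.
14 does not divide 781 (remainder 11), so no integer solutions.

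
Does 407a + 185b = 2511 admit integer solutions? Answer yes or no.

no

gcd(407, 185) = 37  (407 = 2×185 + 37, 185 = 5×37).
37 does not divide 2511 (remainder 32), so no integer solutions.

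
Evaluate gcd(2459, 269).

gcd(2459, 269) = 1  (2459 = 9·269 + 38, 269 = 7·38 + 3, 38 = 12·3 + 2, 3 = 1·2 + 1, 2 = 2·1).

1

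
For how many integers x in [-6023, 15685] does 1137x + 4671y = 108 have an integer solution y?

gcd(4671, 1137) = 3  (4671 = 4×1137 + 123, 1137 = 9×123 + 30, 123 = 4×30 + 3, 30 = 10×3).
Back-substituting, 1137×(-152) + 4671×(37) = 3.
Scale by 36: particular solution (-5472, 1332); reduce x mod 1557: (756, -184).
General solution: x = 756 + 1557t, y = -184 - 379t for integer t.
-6023 ≤ 756 + 1557t ≤ 15685 gives t ∈ [-4, 9], which is 14 values.

14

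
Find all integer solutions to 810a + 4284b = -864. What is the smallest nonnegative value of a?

gcd(4284, 810) = 18.
18 divides -864, so solutions exist.
By Bézout, 810*(-37) + 4284*(7) = 18.
Scale by -864/18 = -48: (a₀, b₀) = (1776, -336).
General solution: a = 1776 + 238t, b = -336 - 45t for integer t.
a ≥ 0: smallest is 1776 mod 238 = 110 (at t = -7), with b = -21.

110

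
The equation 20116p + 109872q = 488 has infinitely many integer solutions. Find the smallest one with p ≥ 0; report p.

9542

gcd(109872, 20116):
  109872 = 5*20116 + 9292
  20116 = 2*9292 + 1532
  9292 = 6*1532 + 100
  1532 = 15*100 + 32
  100 = 3*32 + 4
  32 = 8*4
so gcd(109872, 20116) = 4.
4 divides 488, so solutions exist.
Back-substitute for Bézout coefficients:
  4 = 100 - 3*32
  ... = 20116*(-3299) + 109872*(604)
Scale by 488/4 = 122: (p₀, q₀) = (-402478, 73688).
General solution: p = -402478 + 27468t, q = 73688 - 5029t for integer t.
p ≥ 0: smallest is -402478 mod 27468 = 9542 (at t = 15), with q = -1747.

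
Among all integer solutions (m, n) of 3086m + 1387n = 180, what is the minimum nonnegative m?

gcd(3086, 1387):
  3086 = 2*1387 + 312
  1387 = 4*312 + 139
  312 = 2*139 + 34
  139 = 4*34 + 3
  34 = 11*3 + 1
  3 = 3*1
so gcd(3086, 1387) = 1.
1 divides 180, so solutions exist.
Back-substitute for Bézout coefficients:
  1 = 34 - 11*3
  ... = 3086*(449) + 1387*(-999)
Scale by 180/1 = 180: (m₀, n₀) = (80820, -179820).
General solution: m = 80820 + 1387t, n = -179820 - 3086t for integer t.
m ≥ 0: smallest is 80820 mod 1387 = 374 (at t = -58), with n = -832.

374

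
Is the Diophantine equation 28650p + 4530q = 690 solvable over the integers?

gcd(28650, 4530) = 30  (28650 = 6·4530 + 1470, 4530 = 3·1470 + 120, 1470 = 12·120 + 30, 120 = 4·30).
30 divides 690, so integer solutions exist.

yes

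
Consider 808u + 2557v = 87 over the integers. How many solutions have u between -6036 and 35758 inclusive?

16

gcd(2557, 808) = 1  (2557 = 3*808 + 133, 808 = 6*133 + 10, 133 = 13*10 + 3, 10 = 3*3 + 1, 3 = 3*1).
Back-substituting, 808*(769) + 2557*(-243) = 1.
Scale by 87: particular solution (66903, -21141); reduce u mod 2557: (421, -133).
General solution: u = 421 + 2557t, v = -133 - 808t for integer t.
-6036 ≤ 421 + 2557t ≤ 35758 gives t ∈ [-2, 13], which is 16 values.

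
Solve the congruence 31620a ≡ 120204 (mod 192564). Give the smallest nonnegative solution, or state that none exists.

11934

gcd(192564, 31620) = 12  (192564 = 6·31620 + 2844, 31620 = 11·2844 + 336, 2844 = 8·336 + 156, 336 = 2·156 + 24, 156 = 6·24 + 12, 24 = 2·12).
12 divides 120204, so solutions exist.
Back-substituting, 31620·(-7448) + 192564·(1223) = 12.
So 31620·(-7448) ≡ 12 (mod 192564); multiply by 10017: a ≡ -74606616 (mod 16047).
Smallest nonnegative: a = -74606616 mod 16047 = 11934.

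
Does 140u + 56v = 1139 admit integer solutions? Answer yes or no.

no

gcd(140, 56) = 28  (140 = 2×56 + 28, 56 = 2×28).
28 does not divide 1139 (remainder 19), so no integer solutions.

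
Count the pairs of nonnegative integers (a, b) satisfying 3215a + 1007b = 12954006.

gcd(3215, 1007):
  3215 = 3×1007 + 194
  1007 = 5×194 + 37
  194 = 5×37 + 9
  37 = 4×9 + 1
  9 = 9×1
so gcd(3215, 1007) = 1.
Back-substitute for Bézout coefficients:
  1 = 37 - 4×9
  ... = 3215×(-109) + 1007×(348)
Scale by 12954006: one solution is (-1411986654, 4507994088). Reduce a mod 1007: (550, 11108).
General: a = 550 + 1007t, b = 11108 - 3215t.
a ≥ 0 ⇒ t ≥ 0; b ≥ 0 ⇒ t ≤ 3. So t ∈ [0, 3]: 4 solutions.

4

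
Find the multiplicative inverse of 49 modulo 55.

gcd(55, 49):
  55 = 1*49 + 6
  49 = 8*6 + 1
  6 = 6*1
so gcd(55, 49) = 1.
Back-substitute for Bézout coefficients:
  1 = 49 - 8*6
  ... = 49*(9) + 55*(-8)
So 49*9 ≡ 1 (mod 55), and 9 mod 55 = 9.

9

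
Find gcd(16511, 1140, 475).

gcd(16511, 1140) = 19.
gcd(19, 475) = 19.

19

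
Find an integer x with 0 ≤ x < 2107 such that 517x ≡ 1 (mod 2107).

gcd(2107, 517) = 1  (2107 = 4×517 + 39, 517 = 13×39 + 10, 39 = 3×10 + 9, 10 = 1×9 + 1, 9 = 9×1).
Back-substituting, 517×(216) + 2107×(-53) = 1.
So 517×216 ≡ 1 (mod 2107), and 216 mod 2107 = 216.

216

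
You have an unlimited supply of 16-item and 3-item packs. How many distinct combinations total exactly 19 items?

1

Need nonnegative integers with 16j + 3k = 19.
gcd(16, 3) = 1, and 16·(1) + 3·(-5) = 1.
So (j₀, k₀) = (19, -95); general j = 19 + 3t, k = -95 - 16t.
j ≥ 0 ⇒ t ≥ -6; k ≥ 0 ⇒ t ≤ -6. That's 1 value of t.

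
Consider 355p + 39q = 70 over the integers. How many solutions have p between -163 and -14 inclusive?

gcd(355, 39) = 1.
By Bézout, 355*(10) + 39*(-91) = 1.
Particular solution: (37, -335).
General solution: p = 37 + 39t, q = -335 - 355t for integer t.
-163 ≤ 37 + 39t ≤ -14 gives t ∈ [-5, -2], which is 4 values.

4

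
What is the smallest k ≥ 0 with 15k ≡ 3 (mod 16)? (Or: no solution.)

gcd(16, 15) = 1  (16 = 1*15 + 1, 15 = 15*1).
1 divides 3, so solutions exist.
Back-substituting, 15*(-1) + 16*(1) = 1.
So 15*(-1) ≡ 1 (mod 16); multiply by 3: k ≡ -3 (mod 16).
Smallest nonnegative: k = -3 mod 16 = 13.

13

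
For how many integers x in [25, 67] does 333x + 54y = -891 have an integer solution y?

7

gcd(333, 54) = 9.
By Bézout, 333*(1) + 54*(-6) = 9.
Particular solution: (3, -35).
General solution: x = 3 + 6t, y = -35 - 37t for integer t.
25 ≤ 3 + 6t ≤ 67 gives t ∈ [4, 10], which is 7 values.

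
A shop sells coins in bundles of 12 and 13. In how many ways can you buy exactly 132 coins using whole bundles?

Need nonnegative integers with 12j + 13k = 132.
gcd(12, 13) = 1, and 12·(-1) + 13·(1) = 1.
So (j₀, k₀) = (-132, 132); general j = -132 + 13t, k = 132 - 12t.
j ≥ 0 ⇒ t ≥ 11; k ≥ 0 ⇒ t ≤ 11. That's 1 value of t.

1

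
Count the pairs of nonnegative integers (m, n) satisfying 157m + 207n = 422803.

13

gcd(207, 157) = 1  (207 = 1*157 + 50, 157 = 3*50 + 7, 50 = 7*7 + 1, 7 = 7*1).
Back-substituting, 157*(-29) + 207*(22) = 1.
Scale by 422803: one solution is (-12261287, 9301666). Reduce m mod 207: (151, 1928).
General: m = 151 + 207t, n = 1928 - 157t.
m ≥ 0 ⇒ t ≥ 0; n ≥ 0 ⇒ t ≤ 12. So t ∈ [0, 12]: 13 solutions.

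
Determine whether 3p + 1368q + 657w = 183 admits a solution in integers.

gcd(1368, 3) = 3.
gcd(3, 657) = 3.
3 divides 183, so integer solutions exist.

yes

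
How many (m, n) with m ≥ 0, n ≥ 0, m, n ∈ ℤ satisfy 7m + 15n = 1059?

10

gcd(15, 7) = 1  (15 = 2*7 + 1, 7 = 7*1).
Back-substituting, 7*(-2) + 15*(1) = 1.
Scale by 1059: one solution is (-2118, 1059). Reduce m mod 15: (12, 65).
General: m = 12 + 15t, n = 65 - 7t.
m ≥ 0 ⇒ t ≥ 0; n ≥ 0 ⇒ t ≤ 9. So t ∈ [0, 9]: 10 solutions.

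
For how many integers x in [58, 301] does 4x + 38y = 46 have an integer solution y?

13

gcd(38, 4):
  38 = 9×4 + 2
  4 = 2×2
so gcd(38, 4) = 2.
Back-substitute for Bézout coefficients:
  2 = 38 - 9×4
  ... = 4×(-9) + 38×(1)
Scale by 23: particular solution (-207, 23); reduce x mod 19: (2, 1).
General solution: x = 2 + 19t, y = 1 - 2t for integer t.
58 ≤ 2 + 19t ≤ 301 gives t ∈ [3, 15], which is 13 values.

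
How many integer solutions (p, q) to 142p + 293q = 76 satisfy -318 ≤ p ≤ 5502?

20

gcd(293, 142):
  293 = 2·142 + 9
  142 = 15·9 + 7
  9 = 1·7 + 2
  7 = 3·2 + 1
  2 = 2·1
so gcd(293, 142) = 1.
Back-substitute for Bézout coefficients:
  1 = 7 - 3·2
  ... = 142·(130) + 293·(-63)
Scale by 76: particular solution (9880, -4788); reduce p mod 293: (211, -102).
General solution: p = 211 + 293t, q = -102 - 142t for integer t.
-318 ≤ 211 + 293t ≤ 5502 gives t ∈ [-1, 18], which is 20 values.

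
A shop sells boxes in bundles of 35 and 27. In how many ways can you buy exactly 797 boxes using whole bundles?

Need nonnegative integers with 35j + 27k = 797.
gcd(35, 27) = 1, and 35·(-10) + 27·(13) = 1.
So (j₀, k₀) = (-7970, 10361); general j = -7970 + 27t, k = 10361 - 35t.
j ≥ 0 ⇒ t ≥ 296; k ≥ 0 ⇒ t ≤ 296. That's 1 value of t.

1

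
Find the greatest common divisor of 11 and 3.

1

gcd(11, 3):
  11 = 3×3 + 2
  3 = 1×2 + 1
  2 = 2×1
so gcd(11, 3) = 1.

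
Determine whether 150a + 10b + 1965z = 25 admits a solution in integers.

gcd(150, 10) = 10.
gcd(10, 1965) = 5.
5 divides 25, so integer solutions exist.

yes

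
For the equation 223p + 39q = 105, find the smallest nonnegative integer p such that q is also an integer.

gcd(223, 39):
  223 = 5*39 + 28
  39 = 1*28 + 11
  28 = 2*11 + 6
  11 = 1*6 + 5
  6 = 1*5 + 1
  5 = 5*1
so gcd(223, 39) = 1.
1 divides 105, so solutions exist.
Back-substitute for Bézout coefficients:
  1 = 6 - 1*5
  ... = 223*(7) + 39*(-40)
Scale by 105/1 = 105: (p₀, q₀) = (735, -4200).
General solution: p = 735 + 39t, q = -4200 - 223t for integer t.
p ≥ 0: smallest is 735 mod 39 = 33 (at t = -18), with q = -186.

33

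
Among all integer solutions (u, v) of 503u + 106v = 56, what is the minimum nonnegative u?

100

gcd(503, 106) = 1  (503 = 4×106 + 79, 106 = 1×79 + 27, 79 = 2×27 + 25, 27 = 1×25 + 2, 25 = 12×2 + 1, 2 = 2×1).
1 divides 56, so solutions exist.
Back-substituting, 503×(51) + 106×(-242) = 1.
Scale by 56/1 = 56: (u₀, v₀) = (2856, -13552).
General solution: u = 2856 + 106t, v = -13552 - 503t for integer t.
u ≥ 0: smallest is 2856 mod 106 = 100 (at t = -26), with v = -474.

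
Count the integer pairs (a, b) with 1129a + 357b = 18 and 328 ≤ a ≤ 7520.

gcd(1129, 357):
  1129 = 3*357 + 58
  357 = 6*58 + 9
  58 = 6*9 + 4
  9 = 2*4 + 1
  4 = 4*1
so gcd(1129, 357) = 1.
Back-substitute for Bézout coefficients:
  1 = 9 - 2*4
  ... = 1129*(-80) + 357*(253)
Scale by 18: particular solution (-1440, 4554); reduce a mod 357: (345, -1091).
General solution: a = 345 + 357t, b = -1091 - 1129t for integer t.
328 ≤ 345 + 357t ≤ 7520 gives t ∈ [0, 20], which is 21 values.

21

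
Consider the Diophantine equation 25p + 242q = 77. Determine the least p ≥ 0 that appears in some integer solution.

gcd(242, 25) = 1  (242 = 9*25 + 17, 25 = 1*17 + 8, 17 = 2*8 + 1, 8 = 8*1).
1 divides 77, so solutions exist.
Back-substituting, 25*(-29) + 242*(3) = 1.
Scale by 77/1 = 77: (p₀, q₀) = (-2233, 231).
General solution: p = -2233 + 242t, q = 231 - 25t for integer t.
p ≥ 0: smallest is -2233 mod 242 = 187 (at t = 10), with q = -19.

187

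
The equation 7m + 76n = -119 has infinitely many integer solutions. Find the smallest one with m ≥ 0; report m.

59

gcd(76, 7):
  76 = 10·7 + 6
  7 = 1·6 + 1
  6 = 6·1
so gcd(76, 7) = 1.
1 divides -119, so solutions exist.
Back-substitute for Bézout coefficients:
  1 = 7 - 1·6
  ... = 7·(11) + 76·(-1)
Scale by -119/1 = -119: (m₀, n₀) = (-1309, 119).
General solution: m = -1309 + 76t, n = 119 - 7t for integer t.
m ≥ 0: smallest is -1309 mod 76 = 59 (at t = 18), with n = -7.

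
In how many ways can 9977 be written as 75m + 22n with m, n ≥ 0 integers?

6

gcd(75, 22) = 1  (75 = 3×22 + 9, 22 = 2×9 + 4, 9 = 2×4 + 1, 4 = 4×1).
Back-substituting, 75×(5) + 22×(-17) = 1.
Scale by 9977: one solution is (49885, -169609). Reduce m mod 22: (11, 416).
General: m = 11 + 22t, n = 416 - 75t.
m ≥ 0 ⇒ t ≥ 0; n ≥ 0 ⇒ t ≤ 5. So t ∈ [0, 5]: 6 solutions.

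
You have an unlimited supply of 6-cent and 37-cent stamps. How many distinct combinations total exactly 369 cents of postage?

Need nonnegative integers with 6j + 37k = 369.
gcd(6, 37) = 1, and 6·(-6) + 37·(1) = 1.
So (j₀, k₀) = (-2214, 369); general j = -2214 + 37t, k = 369 - 6t.
j ≥ 0 ⇒ t ≥ 60; k ≥ 0 ⇒ t ≤ 61. That's 2 values of t.

2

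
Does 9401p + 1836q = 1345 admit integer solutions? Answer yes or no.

gcd(9401, 1836) = 17  (9401 = 5*1836 + 221, 1836 = 8*221 + 68, 221 = 3*68 + 17, 68 = 4*17).
17 does not divide 1345 (remainder 2), so no integer solutions.

no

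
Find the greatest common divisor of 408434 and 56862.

gcd(408434, 56862):
  408434 = 7×56862 + 10400
  56862 = 5×10400 + 4862
  10400 = 2×4862 + 676
  4862 = 7×676 + 130
  676 = 5×130 + 26
  130 = 5×26
so gcd(408434, 56862) = 26.

26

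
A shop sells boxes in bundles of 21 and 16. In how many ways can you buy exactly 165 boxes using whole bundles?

Need nonnegative integers with 21j + 16k = 165.
gcd(21, 16) = 1, and 21·(-3) + 16·(4) = 1.
So (j₀, k₀) = (-495, 660); general j = -495 + 16t, k = 660 - 21t.
j ≥ 0 ⇒ t ≥ 31; k ≥ 0 ⇒ t ≤ 31. That's 1 value of t.

1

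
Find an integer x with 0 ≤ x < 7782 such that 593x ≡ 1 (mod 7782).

gcd(7782, 593):
  7782 = 13*593 + 73
  593 = 8*73 + 9
  73 = 8*9 + 1
  9 = 9*1
so gcd(7782, 593) = 1.
Back-substitute for Bézout coefficients:
  1 = 73 - 8*9
  ... = 593*(-853) + 7782*(65)
So 593*-853 ≡ 1 (mod 7782), and -853 mod 7782 = 6929.

6929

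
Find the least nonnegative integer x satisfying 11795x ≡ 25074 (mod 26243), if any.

2276

gcd(26243, 11795):
  26243 = 2*11795 + 2653
  11795 = 4*2653 + 1183
  2653 = 2*1183 + 287
  1183 = 4*287 + 35
  287 = 8*35 + 7
  35 = 5*7
so gcd(26243, 11795) = 7.
7 divides 25074, so solutions exist.
Back-substitute for Bézout coefficients:
  7 = 287 - 8*35
  ... = 11795*(-732) + 26243*(329)
So 11795*(-732) ≡ 7 (mod 26243); multiply by 3582: x ≡ -2622024 (mod 3749).
Smallest nonnegative: x = -2622024 mod 3749 = 2276.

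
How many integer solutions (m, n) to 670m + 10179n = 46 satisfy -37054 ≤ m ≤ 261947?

29

gcd(10179, 670) = 1.
By Bézout, 670×(2446) + 10179×(-161) = 1.
Particular solution: (547, -36).
General solution: m = 547 + 10179t, n = -36 - 670t for integer t.
-37054 ≤ 547 + 10179t ≤ 261947 gives t ∈ [-3, 25], which is 29 values.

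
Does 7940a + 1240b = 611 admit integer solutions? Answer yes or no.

no

gcd(7940, 1240) = 20.
20 does not divide 611 (remainder 11), so no integer solutions.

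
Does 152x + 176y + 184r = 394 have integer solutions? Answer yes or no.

gcd(176, 152) = 8  (176 = 1×152 + 24, 152 = 6×24 + 8, 24 = 3×8).
gcd(8, 184) = 8.
8 does not divide 394 (remainder 2), so no integer solutions.

no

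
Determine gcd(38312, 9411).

1

gcd(38312, 9411):
  38312 = 4·9411 + 668
  9411 = 14·668 + 59
  668 = 11·59 + 19
  59 = 3·19 + 2
  19 = 9·2 + 1
  2 = 2·1
so gcd(38312, 9411) = 1.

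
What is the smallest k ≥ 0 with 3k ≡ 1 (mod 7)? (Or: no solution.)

5

gcd(7, 3) = 1  (7 = 2*3 + 1, 3 = 3*1).
1 divides 1, so solutions exist.
Back-substituting, 3*(-2) + 7*(1) = 1.
So 3*(-2) ≡ 1 (mod 7); multiply by 1: k ≡ -2 (mod 7).
Smallest nonnegative: k = -2 mod 7 = 5.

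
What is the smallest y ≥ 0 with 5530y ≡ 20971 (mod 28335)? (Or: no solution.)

gcd(28335, 5530) = 5.
5 does not divide 20971, so the congruence has no solution.

no solution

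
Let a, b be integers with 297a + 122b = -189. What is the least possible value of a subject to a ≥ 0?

gcd(297, 122):
  297 = 2·122 + 53
  122 = 2·53 + 16
  53 = 3·16 + 5
  16 = 3·5 + 1
  5 = 5·1
so gcd(297, 122) = 1.
1 divides -189, so solutions exist.
Back-substitute for Bézout coefficients:
  1 = 16 - 3·5
  ... = 297·(-23) + 122·(56)
Scale by -189/1 = -189: (a₀, b₀) = (4347, -10584).
General solution: a = 4347 + 122t, b = -10584 - 297t for integer t.
a ≥ 0: smallest is 4347 mod 122 = 77 (at t = -35), with b = -189.

77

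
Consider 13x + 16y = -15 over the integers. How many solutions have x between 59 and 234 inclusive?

11

gcd(16, 13):
  16 = 1×13 + 3
  13 = 4×3 + 1
  3 = 3×1
so gcd(16, 13) = 1.
Back-substitute for Bézout coefficients:
  1 = 13 - 4×3
  ... = 13×(5) + 16×(-4)
Scale by -15: particular solution (-75, 60); reduce x mod 16: (5, -5).
General solution: x = 5 + 16t, y = -5 - 13t for integer t.
59 ≤ 5 + 16t ≤ 234 gives t ∈ [4, 14], which is 11 values.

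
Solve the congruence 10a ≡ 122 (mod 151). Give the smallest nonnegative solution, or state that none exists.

133

gcd(151, 10) = 1  (151 = 15*10 + 1, 10 = 10*1).
1 divides 122, so solutions exist.
Back-substituting, 10*(-15) + 151*(1) = 1.
So 10*(-15) ≡ 1 (mod 151); multiply by 122: a ≡ -1830 (mod 151).
Smallest nonnegative: a = -1830 mod 151 = 133.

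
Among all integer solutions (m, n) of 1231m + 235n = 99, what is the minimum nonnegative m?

gcd(1231, 235):
  1231 = 5·235 + 56
  235 = 4·56 + 11
  56 = 5·11 + 1
  11 = 11·1
so gcd(1231, 235) = 1.
1 divides 99, so solutions exist.
Back-substitute for Bézout coefficients:
  1 = 56 - 5·11
  ... = 1231·(21) + 235·(-110)
Scale by 99/1 = 99: (m₀, n₀) = (2079, -10890).
General solution: m = 2079 + 235t, n = -10890 - 1231t for integer t.
m ≥ 0: smallest is 2079 mod 235 = 199 (at t = -8), with n = -1042.

199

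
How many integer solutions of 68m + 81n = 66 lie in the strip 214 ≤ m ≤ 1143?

gcd(81, 68) = 1  (81 = 1·68 + 13, 68 = 5·13 + 3, 13 = 4·3 + 1, 3 = 3·1).
Back-substituting, 68·(-25) + 81·(21) = 1.
Scale by 66: particular solution (-1650, 1386); reduce m mod 81: (51, -42).
General solution: m = 51 + 81t, n = -42 - 68t for integer t.
214 ≤ 51 + 81t ≤ 1143 gives t ∈ [3, 13], which is 11 values.

11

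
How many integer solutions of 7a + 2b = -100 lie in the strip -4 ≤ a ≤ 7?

gcd(7, 2):
  7 = 3×2 + 1
  2 = 2×1
so gcd(7, 2) = 1.
Back-substitute for Bézout coefficients:
  1 = 7 - 3×2
  ... = 7×(1) + 2×(-3)
Scale by -100: particular solution (-100, 300); reduce a mod 2: (0, -50).
General solution: a = 0 + 2t, b = -50 - 7t for integer t.
-4 ≤ 0 + 2t ≤ 7 gives t ∈ [-2, 3], which is 6 values.

6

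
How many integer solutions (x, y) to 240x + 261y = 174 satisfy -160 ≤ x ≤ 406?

7

gcd(261, 240):
  261 = 1·240 + 21
  240 = 11·21 + 9
  21 = 2·9 + 3
  9 = 3·3
so gcd(261, 240) = 3.
Back-substitute for Bézout coefficients:
  3 = 21 - 2·9
  ... = 240·(-25) + 261·(23)
Scale by 58: particular solution (-1450, 1334); reduce x mod 87: (29, -26).
General solution: x = 29 + 87t, y = -26 - 80t for integer t.
-160 ≤ 29 + 87t ≤ 406 gives t ∈ [-2, 4], which is 7 values.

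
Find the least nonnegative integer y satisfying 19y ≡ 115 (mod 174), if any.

61

gcd(174, 19) = 1  (174 = 9*19 + 3, 19 = 6*3 + 1, 3 = 3*1).
1 divides 115, so solutions exist.
Back-substituting, 19*(55) + 174*(-6) = 1.
So 19*(55) ≡ 1 (mod 174); multiply by 115: y ≡ 6325 (mod 174).
Smallest nonnegative: y = 6325 mod 174 = 61.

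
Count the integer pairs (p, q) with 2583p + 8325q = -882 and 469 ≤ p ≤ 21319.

gcd(8325, 2583):
  8325 = 3×2583 + 576
  2583 = 4×576 + 279
  576 = 2×279 + 18
  279 = 15×18 + 9
  18 = 2×9
so gcd(8325, 2583) = 9.
Back-substitute for Bézout coefficients:
  9 = 279 - 15×18
  ... = 2583×(448) + 8325×(-139)
Scale by -98: particular solution (-43904, 13622); reduce p mod 925: (496, -154).
General solution: p = 496 + 925t, q = -154 - 287t for integer t.
469 ≤ 496 + 925t ≤ 21319 gives t ∈ [0, 22], which is 23 values.

23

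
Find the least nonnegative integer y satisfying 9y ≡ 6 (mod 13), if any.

gcd(13, 9) = 1  (13 = 1×9 + 4, 9 = 2×4 + 1, 4 = 4×1).
1 divides 6, so solutions exist.
Back-substituting, 9×(3) + 13×(-2) = 1.
So 9×(3) ≡ 1 (mod 13); multiply by 6: y ≡ 18 (mod 13).
Smallest nonnegative: y = 18 mod 13 = 5.

5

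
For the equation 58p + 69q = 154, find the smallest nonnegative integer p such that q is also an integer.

55

gcd(69, 58):
  69 = 1×58 + 11
  58 = 5×11 + 3
  11 = 3×3 + 2
  3 = 1×2 + 1
  2 = 2×1
so gcd(69, 58) = 1.
1 divides 154, so solutions exist.
Back-substitute for Bézout coefficients:
  1 = 3 - 1×2
  ... = 58×(25) + 69×(-21)
Scale by 154/1 = 154: (p₀, q₀) = (3850, -3234).
General solution: p = 3850 + 69t, q = -3234 - 58t for integer t.
p ≥ 0: smallest is 3850 mod 69 = 55 (at t = -55), with q = -44.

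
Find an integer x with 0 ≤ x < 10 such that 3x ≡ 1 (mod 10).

gcd(10, 3):
  10 = 3*3 + 1
  3 = 3*1
so gcd(10, 3) = 1.
Back-substitute for Bézout coefficients:
  1 = 10 - 3*3
  ... = 3*(-3) + 10*(1)
So 3*-3 ≡ 1 (mod 10), and -3 mod 10 = 7.

7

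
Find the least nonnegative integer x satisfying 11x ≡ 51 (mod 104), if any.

33

gcd(104, 11) = 1  (104 = 9*11 + 5, 11 = 2*5 + 1, 5 = 5*1).
1 divides 51, so solutions exist.
Back-substituting, 11*(19) + 104*(-2) = 1.
So 11*(19) ≡ 1 (mod 104); multiply by 51: x ≡ 969 (mod 104).
Smallest nonnegative: x = 969 mod 104 = 33.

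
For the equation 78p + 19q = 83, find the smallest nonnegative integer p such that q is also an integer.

gcd(78, 19):
  78 = 4*19 + 2
  19 = 9*2 + 1
  2 = 2*1
so gcd(78, 19) = 1.
1 divides 83, so solutions exist.
Back-substitute for Bézout coefficients:
  1 = 19 - 9*2
  ... = 78*(-9) + 19*(37)
Scale by 83/1 = 83: (p₀, q₀) = (-747, 3071).
General solution: p = -747 + 19t, q = 3071 - 78t for integer t.
p ≥ 0: smallest is -747 mod 19 = 13 (at t = 40), with q = -49.

13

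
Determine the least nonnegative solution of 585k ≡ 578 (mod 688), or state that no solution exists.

482

gcd(688, 585):
  688 = 1·585 + 103
  585 = 5·103 + 70
  103 = 1·70 + 33
  70 = 2·33 + 4
  33 = 8·4 + 1
  4 = 4·1
so gcd(688, 585) = 1.
1 divides 578, so solutions exist.
Back-substitute for Bézout coefficients:
  1 = 33 - 8·4
  ... = 585·(-167) + 688·(142)
So 585·(-167) ≡ 1 (mod 688); multiply by 578: k ≡ -96526 (mod 688).
Smallest nonnegative: k = -96526 mod 688 = 482.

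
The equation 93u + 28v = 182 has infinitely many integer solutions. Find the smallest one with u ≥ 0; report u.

gcd(93, 28):
  93 = 3*28 + 9
  28 = 3*9 + 1
  9 = 9*1
so gcd(93, 28) = 1.
1 divides 182, so solutions exist.
Back-substitute for Bézout coefficients:
  1 = 28 - 3*9
  ... = 93*(-3) + 28*(10)
Scale by 182/1 = 182: (u₀, v₀) = (-546, 1820).
General solution: u = -546 + 28t, v = 1820 - 93t for integer t.
u ≥ 0: smallest is -546 mod 28 = 14 (at t = 20), with v = -40.

14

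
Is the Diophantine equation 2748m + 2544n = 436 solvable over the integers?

gcd(2748, 2544) = 12  (2748 = 1×2544 + 204, 2544 = 12×204 + 96, 204 = 2×96 + 12, 96 = 8×12).
12 does not divide 436 (remainder 4), so no integer solutions.

no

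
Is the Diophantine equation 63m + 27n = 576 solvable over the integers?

gcd(63, 27) = 9  (63 = 2*27 + 9, 27 = 3*9).
9 divides 576, so integer solutions exist.

yes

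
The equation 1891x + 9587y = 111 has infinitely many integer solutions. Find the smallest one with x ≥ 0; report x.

1521

gcd(9587, 1891) = 1.
1 divides 111, so solutions exist.
By Bézout, 1891*(3123) + 9587*(-616) = 1.
Scale by 111/1 = 111: (x₀, y₀) = (346653, -68376).
General solution: x = 346653 + 9587t, y = -68376 - 1891t for integer t.
x ≥ 0: smallest is 346653 mod 9587 = 1521 (at t = -36), with y = -300.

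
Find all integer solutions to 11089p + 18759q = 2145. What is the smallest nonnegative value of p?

gcd(18759, 11089):
  18759 = 1×11089 + 7670
  11089 = 1×7670 + 3419
  7670 = 2×3419 + 832
  3419 = 4×832 + 91
  832 = 9×91 + 13
  91 = 7×13
so gcd(18759, 11089) = 13.
13 divides 2145, so solutions exist.
Back-substitute for Bézout coefficients:
  13 = 832 - 9×91
  ... = 11089×(-203) + 18759×(120)
Scale by 2145/13 = 165: (p₀, q₀) = (-33495, 19800).
General solution: p = -33495 + 1443t, q = 19800 - 853t for integer t.
p ≥ 0: smallest is -33495 mod 1443 = 1137 (at t = 24), with q = -672.

1137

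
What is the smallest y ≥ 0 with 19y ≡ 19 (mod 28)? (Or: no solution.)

1

gcd(28, 19):
  28 = 1·19 + 9
  19 = 2·9 + 1
  9 = 9·1
so gcd(28, 19) = 1.
1 divides 19, so solutions exist.
Back-substitute for Bézout coefficients:
  1 = 19 - 2·9
  ... = 19·(3) + 28·(-2)
So 19·(3) ≡ 1 (mod 28); multiply by 19: y ≡ 57 (mod 28).
Smallest nonnegative: y = 57 mod 28 = 1.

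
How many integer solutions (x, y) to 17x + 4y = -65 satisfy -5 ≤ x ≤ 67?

gcd(17, 4):
  17 = 4*4 + 1
  4 = 4*1
so gcd(17, 4) = 1.
Back-substitute for Bézout coefficients:
  1 = 17 - 4*4
  ... = 17*(1) + 4*(-4)
Scale by -65: particular solution (-65, 260); reduce x mod 4: (3, -29).
General solution: x = 3 + 4t, y = -29 - 17t for integer t.
-5 ≤ 3 + 4t ≤ 67 gives t ∈ [-2, 16], which is 19 values.

19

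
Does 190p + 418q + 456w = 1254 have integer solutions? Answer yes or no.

gcd(418, 190) = 38  (418 = 2·190 + 38, 190 = 5·38).
gcd(38, 456) = 38.
38 divides 1254, so integer solutions exist.

yes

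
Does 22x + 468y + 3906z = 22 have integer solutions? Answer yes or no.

yes

gcd(468, 22) = 2  (468 = 21×22 + 6, 22 = 3×6 + 4, 6 = 1×4 + 2, 4 = 2×2).
gcd(2, 3906) = 2.
2 divides 22, so integer solutions exist.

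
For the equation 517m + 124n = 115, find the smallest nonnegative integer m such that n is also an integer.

gcd(517, 124) = 1  (517 = 4*124 + 21, 124 = 5*21 + 19, 21 = 1*19 + 2, 19 = 9*2 + 1, 2 = 2*1).
1 divides 115, so solutions exist.
Back-substituting, 517*(-59) + 124*(246) = 1.
Scale by 115/1 = 115: (m₀, n₀) = (-6785, 28290).
General solution: m = -6785 + 124t, n = 28290 - 517t for integer t.
m ≥ 0: smallest is -6785 mod 124 = 35 (at t = 55), with n = -145.

35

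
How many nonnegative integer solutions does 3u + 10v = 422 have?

gcd(10, 3) = 1.
By Bézout, 3×(-3) + 10×(1) = 1.
One solution: (4, 41).
General: u = 4 + 10t, v = 41 - 3t.
u ≥ 0 ⇒ t ≥ 0; v ≥ 0 ⇒ t ≤ 13. So t ∈ [0, 13]: 14 solutions.

14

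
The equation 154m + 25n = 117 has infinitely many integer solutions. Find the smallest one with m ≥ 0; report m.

gcd(154, 25):
  154 = 6*25 + 4
  25 = 6*4 + 1
  4 = 4*1
so gcd(154, 25) = 1.
1 divides 117, so solutions exist.
Back-substitute for Bézout coefficients:
  1 = 25 - 6*4
  ... = 154*(-6) + 25*(37)
Scale by 117/1 = 117: (m₀, n₀) = (-702, 4329).
General solution: m = -702 + 25t, n = 4329 - 154t for integer t.
m ≥ 0: smallest is -702 mod 25 = 23 (at t = 29), with n = -137.

23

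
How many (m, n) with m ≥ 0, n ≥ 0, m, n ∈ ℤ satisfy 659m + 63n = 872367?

gcd(659, 63):
  659 = 10*63 + 29
  63 = 2*29 + 5
  29 = 5*5 + 4
  5 = 1*4 + 1
  4 = 4*1
so gcd(659, 63) = 1.
Back-substitute for Bézout coefficients:
  1 = 5 - 1*4
  ... = 659*(-13) + 63*(136)
Scale by 872367: one solution is (-11340771, 118641912). Reduce m mod 63: (48, 13345).
General: m = 48 + 63t, n = 13345 - 659t.
m ≥ 0 ⇒ t ≥ 0; n ≥ 0 ⇒ t ≤ 20. So t ∈ [0, 20]: 21 solutions.

21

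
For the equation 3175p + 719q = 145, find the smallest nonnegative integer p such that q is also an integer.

gcd(3175, 719):
  3175 = 4*719 + 299
  719 = 2*299 + 121
  299 = 2*121 + 57
  121 = 2*57 + 7
  57 = 8*7 + 1
  7 = 7*1
so gcd(3175, 719) = 1.
1 divides 145, so solutions exist.
Back-substitute for Bézout coefficients:
  1 = 57 - 8*7
  ... = 3175*(101) + 719*(-446)
Scale by 145/1 = 145: (p₀, q₀) = (14645, -64670).
General solution: p = 14645 + 719t, q = -64670 - 3175t for integer t.
p ≥ 0: smallest is 14645 mod 719 = 265 (at t = -20), with q = -1170.

265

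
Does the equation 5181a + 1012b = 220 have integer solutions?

gcd(5181, 1012):
  5181 = 5*1012 + 121
  1012 = 8*121 + 44
  121 = 2*44 + 33
  44 = 1*33 + 11
  33 = 3*11
so gcd(5181, 1012) = 11.
11 divides 220, so integer solutions exist.

yes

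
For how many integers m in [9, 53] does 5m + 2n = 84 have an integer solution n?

22

gcd(5, 2):
  5 = 2×2 + 1
  2 = 2×1
so gcd(5, 2) = 1.
Back-substitute for Bézout coefficients:
  1 = 5 - 2×2
  ... = 5×(1) + 2×(-2)
Scale by 84: particular solution (84, -168); reduce m mod 2: (0, 42).
General solution: m = 0 + 2t, n = 42 - 5t for integer t.
9 ≤ 0 + 2t ≤ 53 gives t ∈ [5, 26], which is 22 values.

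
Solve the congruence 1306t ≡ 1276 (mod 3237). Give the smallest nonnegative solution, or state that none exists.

1270

gcd(3237, 1306):
  3237 = 2×1306 + 625
  1306 = 2×625 + 56
  625 = 11×56 + 9
  56 = 6×9 + 2
  9 = 4×2 + 1
  2 = 2×1
so gcd(3237, 1306) = 1.
1 divides 1276, so solutions exist.
Back-substitute for Bézout coefficients:
  1 = 9 - 4×2
  ... = 1306×(-1445) + 3237×(583)
So 1306×(-1445) ≡ 1 (mod 3237); multiply by 1276: t ≡ -1843820 (mod 3237).
Smallest nonnegative: t = -1843820 mod 3237 = 1270.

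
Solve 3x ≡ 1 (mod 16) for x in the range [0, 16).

11

gcd(16, 3) = 1.
By Bézout, 3×(-5) + 16×(1) = 1.
So 3×-5 ≡ 1 (mod 16), and -5 mod 16 = 11.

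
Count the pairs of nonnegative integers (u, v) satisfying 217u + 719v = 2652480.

gcd(719, 217) = 1  (719 = 3×217 + 68, 217 = 3×68 + 13, 68 = 5×13 + 3, 13 = 4×3 + 1, 3 = 3×1).
Back-substituting, 217×(222) + 719×(-67) = 1.
Scale by 2652480: one solution is (588850560, -177716160). Reduce u mod 719: (345, 3585).
General: u = 345 + 719t, v = 3585 - 217t.
u ≥ 0 ⇒ t ≥ 0; v ≥ 0 ⇒ t ≤ 16. So t ∈ [0, 16]: 17 solutions.

17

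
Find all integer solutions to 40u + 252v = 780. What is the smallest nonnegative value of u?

51

gcd(252, 40):
  252 = 6*40 + 12
  40 = 3*12 + 4
  12 = 3*4
so gcd(252, 40) = 4.
4 divides 780, so solutions exist.
Back-substitute for Bézout coefficients:
  4 = 40 - 3*12
  ... = 40*(19) + 252*(-3)
Scale by 780/4 = 195: (u₀, v₀) = (3705, -585).
General solution: u = 3705 + 63t, v = -585 - 10t for integer t.
u ≥ 0: smallest is 3705 mod 63 = 51 (at t = -58), with v = -5.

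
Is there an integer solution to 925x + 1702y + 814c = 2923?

yes

gcd(1702, 925) = 37.
gcd(37, 814) = 37.
37 divides 2923, so integer solutions exist.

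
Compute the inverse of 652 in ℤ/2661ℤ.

502

gcd(2661, 652) = 1  (2661 = 4*652 + 53, 652 = 12*53 + 16, 53 = 3*16 + 5, 16 = 3*5 + 1, 5 = 5*1).
Back-substituting, 652*(502) + 2661*(-123) = 1.
So 652*502 ≡ 1 (mod 2661), and 502 mod 2661 = 502.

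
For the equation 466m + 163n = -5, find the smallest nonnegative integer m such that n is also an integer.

gcd(466, 163) = 1  (466 = 2×163 + 140, 163 = 1×140 + 23, 140 = 6×23 + 2, 23 = 11×2 + 1, 2 = 2×1).
1 divides -5, so solutions exist.
Back-substituting, 466×(-78) + 163×(223) = 1.
Scale by -5/1 = -5: (m₀, n₀) = (390, -1115).
General solution: m = 390 + 163t, n = -1115 - 466t for integer t.
m ≥ 0: smallest is 390 mod 163 = 64 (at t = -2), with n = -183.

64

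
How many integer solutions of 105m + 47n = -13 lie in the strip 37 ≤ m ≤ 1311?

27

gcd(105, 47) = 1.
By Bézout, 105×(-17) + 47×(38) = 1.
Particular solution: (33, -74).
General solution: m = 33 + 47t, n = -74 - 105t for integer t.
37 ≤ 33 + 47t ≤ 1311 gives t ∈ [1, 27], which is 27 values.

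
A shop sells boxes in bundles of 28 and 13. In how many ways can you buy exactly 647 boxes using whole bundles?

Need nonnegative integers with 28j + 13k = 647.
gcd(28, 13) = 1, and 28·(-6) + 13·(13) = 1.
So (j₀, k₀) = (-3882, 8411); general j = -3882 + 13t, k = 8411 - 28t.
j ≥ 0 ⇒ t ≥ 299; k ≥ 0 ⇒ t ≤ 300. That's 2 values of t.

2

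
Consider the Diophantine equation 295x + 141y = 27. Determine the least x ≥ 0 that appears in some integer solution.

gcd(295, 141) = 1  (295 = 2×141 + 13, 141 = 10×13 + 11, 13 = 1×11 + 2, 11 = 5×2 + 1, 2 = 2×1).
1 divides 27, so solutions exist.
Back-substituting, 295×(-65) + 141×(136) = 1.
Scale by 27/1 = 27: (x₀, y₀) = (-1755, 3672).
General solution: x = -1755 + 141t, y = 3672 - 295t for integer t.
x ≥ 0: smallest is -1755 mod 141 = 78 (at t = 13), with y = -163.

78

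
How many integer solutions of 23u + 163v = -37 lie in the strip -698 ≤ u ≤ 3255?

gcd(163, 23) = 1.
By Bézout, 23·(78) + 163·(-11) = 1.
Particular solution: (48, -7).
General solution: u = 48 + 163t, v = -7 - 23t for integer t.
-698 ≤ 48 + 163t ≤ 3255 gives t ∈ [-4, 19], which is 24 values.

24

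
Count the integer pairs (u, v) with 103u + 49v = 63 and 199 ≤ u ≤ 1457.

gcd(103, 49) = 1.
By Bézout, 103×(10) + 49×(-21) = 1.
Particular solution: (42, -87).
General solution: u = 42 + 49t, v = -87 - 103t for integer t.
199 ≤ 42 + 49t ≤ 1457 gives t ∈ [4, 28], which is 25 values.

25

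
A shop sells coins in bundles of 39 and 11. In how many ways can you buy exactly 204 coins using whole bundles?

1

Need nonnegative integers with 39j + 11k = 204.
gcd(39, 11) = 1, and 39·(2) + 11·(-7) = 1.
So (j₀, k₀) = (408, -1428); general j = 408 + 11t, k = -1428 - 39t.
j ≥ 0 ⇒ t ≥ -37; k ≥ 0 ⇒ t ≤ -37. That's 1 value of t.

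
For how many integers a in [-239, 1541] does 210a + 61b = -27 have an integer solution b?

29

gcd(210, 61) = 1.
By Bézout, 210×(-9) + 61×(31) = 1.
Particular solution: (60, -207).
General solution: a = 60 + 61t, b = -207 - 210t for integer t.
-239 ≤ 60 + 61t ≤ 1541 gives t ∈ [-4, 24], which is 29 values.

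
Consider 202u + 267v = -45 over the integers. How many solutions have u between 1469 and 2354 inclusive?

4

gcd(267, 202):
  267 = 1×202 + 65
  202 = 3×65 + 7
  65 = 9×7 + 2
  7 = 3×2 + 1
  2 = 2×1
so gcd(267, 202) = 1.
Back-substitute for Bézout coefficients:
  1 = 7 - 3×2
  ... = 202×(115) + 267×(-87)
Scale by -45: particular solution (-5175, 3915); reduce u mod 267: (165, -125).
General solution: u = 165 + 267t, v = -125 - 202t for integer t.
1469 ≤ 165 + 267t ≤ 2354 gives t ∈ [5, 8], which is 4 values.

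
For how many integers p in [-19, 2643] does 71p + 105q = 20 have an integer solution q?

gcd(105, 71) = 1  (105 = 1×71 + 34, 71 = 2×34 + 3, 34 = 11×3 + 1, 3 = 3×1).
Back-substituting, 71×(-34) + 105×(23) = 1.
Scale by 20: particular solution (-680, 460); reduce p mod 105: (55, -37).
General solution: p = 55 + 105t, q = -37 - 71t for integer t.
-19 ≤ 55 + 105t ≤ 2643 gives t ∈ [0, 24], which is 25 values.

25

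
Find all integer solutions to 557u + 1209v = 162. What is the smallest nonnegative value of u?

582

gcd(1209, 557) = 1  (1209 = 2×557 + 95, 557 = 5×95 + 82, 95 = 1×82 + 13, 82 = 6×13 + 4, 13 = 3×4 + 1, 4 = 4×1).
1 divides 162, so solutions exist.
Back-substituting, 557×(-280) + 1209×(129) = 1.
Scale by 162/1 = 162: (u₀, v₀) = (-45360, 20898).
General solution: u = -45360 + 1209t, v = 20898 - 557t for integer t.
u ≥ 0: smallest is -45360 mod 1209 = 582 (at t = 38), with v = -268.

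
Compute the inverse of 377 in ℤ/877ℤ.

gcd(877, 377) = 1.
By Bézout, 377·(-328) + 877·(141) = 1.
So 377·-328 ≡ 1 (mod 877), and -328 mod 877 = 549.

549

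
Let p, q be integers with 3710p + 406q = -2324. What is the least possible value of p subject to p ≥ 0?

gcd(3710, 406):
  3710 = 9*406 + 56
  406 = 7*56 + 14
  56 = 4*14
so gcd(3710, 406) = 14.
14 divides -2324, so solutions exist.
Back-substitute for Bézout coefficients:
  14 = 406 - 7*56
  ... = 3710*(-7) + 406*(64)
Scale by -2324/14 = -166: (p₀, q₀) = (1162, -10624).
General solution: p = 1162 + 29t, q = -10624 - 265t for integer t.
p ≥ 0: smallest is 1162 mod 29 = 2 (at t = -40), with q = -24.

2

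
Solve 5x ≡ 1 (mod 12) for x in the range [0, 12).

5

gcd(12, 5):
  12 = 2*5 + 2
  5 = 2*2 + 1
  2 = 2*1
so gcd(12, 5) = 1.
Back-substitute for Bézout coefficients:
  1 = 5 - 2*2
  ... = 5*(5) + 12*(-2)
So 5*5 ≡ 1 (mod 12), and 5 mod 12 = 5.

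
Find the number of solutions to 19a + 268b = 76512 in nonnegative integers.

15

gcd(268, 19) = 1  (268 = 14×19 + 2, 19 = 9×2 + 1, 2 = 2×1).
Back-substituting, 19×(127) + 268×(-9) = 1.
Scale by 76512: one solution is (9717024, -688608). Reduce a mod 268: (148, 275).
General: a = 148 + 268t, b = 275 - 19t.
a ≥ 0 ⇒ t ≥ 0; b ≥ 0 ⇒ t ≤ 14. So t ∈ [0, 14]: 15 solutions.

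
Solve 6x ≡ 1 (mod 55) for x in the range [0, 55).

46

gcd(55, 6):
  55 = 9×6 + 1
  6 = 6×1
so gcd(55, 6) = 1.
Back-substitute for Bézout coefficients:
  1 = 55 - 9×6
  ... = 6×(-9) + 55×(1)
So 6×-9 ≡ 1 (mod 55), and -9 mod 55 = 46.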